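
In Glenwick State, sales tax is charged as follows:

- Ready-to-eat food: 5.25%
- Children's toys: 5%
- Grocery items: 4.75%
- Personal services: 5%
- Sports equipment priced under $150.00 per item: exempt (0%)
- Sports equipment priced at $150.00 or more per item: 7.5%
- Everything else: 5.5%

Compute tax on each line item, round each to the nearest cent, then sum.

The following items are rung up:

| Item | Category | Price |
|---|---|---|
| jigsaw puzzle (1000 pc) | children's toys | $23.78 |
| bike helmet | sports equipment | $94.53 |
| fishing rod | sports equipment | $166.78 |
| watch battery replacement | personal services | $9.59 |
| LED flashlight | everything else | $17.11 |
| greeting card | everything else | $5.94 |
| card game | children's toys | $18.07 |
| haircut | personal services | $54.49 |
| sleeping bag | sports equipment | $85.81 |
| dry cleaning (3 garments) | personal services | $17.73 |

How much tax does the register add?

$19.96

Jigsaw puzzle (1000 pc) $23.78: children's toys → 5% → $1.19
Bike helmet $94.53: sports equipment, under $150.00 → 0% → $0.00
Fishing rod $166.78: sports equipment, $150.00 or more → 7.5% → $12.51
Watch battery replacement $9.59: personal services → 5% → $0.48
LED flashlight $17.11: everything else → 5.5% → $0.94
Greeting card $5.94: everything else → 5.5% → $0.33
Card game $18.07: children's toys → 5% → $0.90
Haircut $54.49: personal services → 5% → $2.72
Sleeping bag $85.81: sports equipment, under $150.00 → 0% → $0.00
Dry cleaning (3 garments) $17.73: personal services → 5% → $0.89
Total tax = $1.19 + $12.51 + $0.48 + $0.94 + $0.33 + $0.90 + $2.72 + $0.89 = $19.96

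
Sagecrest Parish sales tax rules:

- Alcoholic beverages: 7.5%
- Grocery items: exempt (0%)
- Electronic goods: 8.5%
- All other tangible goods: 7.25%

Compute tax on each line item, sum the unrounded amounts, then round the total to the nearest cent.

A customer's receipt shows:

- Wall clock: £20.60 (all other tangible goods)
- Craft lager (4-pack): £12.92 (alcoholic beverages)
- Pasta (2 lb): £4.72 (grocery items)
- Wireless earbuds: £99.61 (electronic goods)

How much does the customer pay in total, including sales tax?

£148.78

Wall clock £20.60: all other tangible goods → 7.25% → £1.4935
Craft lager (4-pack) £12.92: alcoholic beverages → 7.5% → £0.969
Pasta (2 lb) £4.72: grocery items → 0% → £0.00
Wireless earbuds £99.61: electronic goods → 8.5% → £8.46685
Subtotal = £137.85; unrounded tax = £10.92935 → £10.93; total due = £148.78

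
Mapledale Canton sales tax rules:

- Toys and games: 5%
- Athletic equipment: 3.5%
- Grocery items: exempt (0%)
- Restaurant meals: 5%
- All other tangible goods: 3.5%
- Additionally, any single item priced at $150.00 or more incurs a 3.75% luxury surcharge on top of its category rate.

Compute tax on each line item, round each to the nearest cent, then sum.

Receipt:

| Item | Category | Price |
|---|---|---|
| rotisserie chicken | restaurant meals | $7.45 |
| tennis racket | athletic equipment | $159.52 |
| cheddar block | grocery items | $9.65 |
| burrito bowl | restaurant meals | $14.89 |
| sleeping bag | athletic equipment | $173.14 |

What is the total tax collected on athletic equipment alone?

$24.12

Tennis racket $159.52: athletic equipment → 3.5% + 3.75% surcharge = 7.25% → $11.57
Sleeping bag $173.14: athletic equipment → 3.5% + 3.75% surcharge = 7.25% → $12.55
Tax on athletic equipment = $11.57 + $12.55 = $24.12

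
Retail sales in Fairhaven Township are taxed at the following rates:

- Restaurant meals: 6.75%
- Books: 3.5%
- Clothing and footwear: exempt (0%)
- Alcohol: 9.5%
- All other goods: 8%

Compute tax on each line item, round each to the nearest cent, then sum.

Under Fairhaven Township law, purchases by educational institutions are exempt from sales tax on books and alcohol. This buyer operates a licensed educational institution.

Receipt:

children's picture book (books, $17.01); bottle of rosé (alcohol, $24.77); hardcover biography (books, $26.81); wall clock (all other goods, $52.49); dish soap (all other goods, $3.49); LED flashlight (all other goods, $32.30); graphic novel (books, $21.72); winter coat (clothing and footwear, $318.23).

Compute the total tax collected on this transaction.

Children's picture book $17.01: books, buyer-exempt → 0% → $0.00
Bottle of rosé $24.77: alcohol, buyer-exempt → 0% → $0.00
Hardcover biography $26.81: books, buyer-exempt → 0% → $0.00
Wall clock $52.49: all other goods → 8% → $4.20
Dish soap $3.49: all other goods → 8% → $0.28
LED flashlight $32.30: all other goods → 8% → $2.58
Graphic novel $21.72: books, buyer-exempt → 0% → $0.00
Winter coat $318.23: clothing and footwear → 0% → $0.00
Total tax = $4.20 + $0.28 + $2.58 = $7.06

$7.06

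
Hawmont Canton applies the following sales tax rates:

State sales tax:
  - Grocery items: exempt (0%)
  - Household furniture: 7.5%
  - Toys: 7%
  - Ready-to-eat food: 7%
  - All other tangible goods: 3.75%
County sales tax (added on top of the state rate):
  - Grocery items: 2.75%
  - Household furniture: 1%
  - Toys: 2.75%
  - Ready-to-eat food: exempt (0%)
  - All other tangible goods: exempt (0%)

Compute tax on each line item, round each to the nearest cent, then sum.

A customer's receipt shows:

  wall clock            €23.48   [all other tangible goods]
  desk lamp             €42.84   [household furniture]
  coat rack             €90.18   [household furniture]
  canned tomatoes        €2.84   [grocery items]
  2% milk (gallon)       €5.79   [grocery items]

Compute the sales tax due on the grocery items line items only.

€0.24

Canned tomatoes €2.84: grocery items → 0% + 2.75% county = 2.75% → €0.08
2% milk (gallon) €5.79: grocery items → 0% + 2.75% county = 2.75% → €0.16
Tax on grocery items = €0.08 + €0.16 = €0.24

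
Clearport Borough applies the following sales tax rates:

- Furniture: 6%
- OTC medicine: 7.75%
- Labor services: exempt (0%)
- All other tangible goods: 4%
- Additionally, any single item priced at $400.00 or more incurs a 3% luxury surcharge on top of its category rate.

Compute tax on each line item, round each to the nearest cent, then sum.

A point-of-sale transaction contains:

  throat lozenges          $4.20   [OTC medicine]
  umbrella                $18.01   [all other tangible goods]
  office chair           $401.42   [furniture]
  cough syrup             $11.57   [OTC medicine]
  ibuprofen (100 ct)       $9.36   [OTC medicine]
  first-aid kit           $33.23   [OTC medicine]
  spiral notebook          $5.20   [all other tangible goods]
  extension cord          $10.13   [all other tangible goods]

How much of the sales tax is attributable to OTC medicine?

$4.54

Throat lozenges $4.20: OTC medicine → 7.75% → $0.33
Cough syrup $11.57: OTC medicine → 7.75% → $0.90
Ibuprofen (100 ct) $9.36: OTC medicine → 7.75% → $0.73
First-aid kit $33.23: OTC medicine → 7.75% → $2.58
Tax on OTC medicine = $0.33 + $0.90 + $0.73 + $2.58 = $4.54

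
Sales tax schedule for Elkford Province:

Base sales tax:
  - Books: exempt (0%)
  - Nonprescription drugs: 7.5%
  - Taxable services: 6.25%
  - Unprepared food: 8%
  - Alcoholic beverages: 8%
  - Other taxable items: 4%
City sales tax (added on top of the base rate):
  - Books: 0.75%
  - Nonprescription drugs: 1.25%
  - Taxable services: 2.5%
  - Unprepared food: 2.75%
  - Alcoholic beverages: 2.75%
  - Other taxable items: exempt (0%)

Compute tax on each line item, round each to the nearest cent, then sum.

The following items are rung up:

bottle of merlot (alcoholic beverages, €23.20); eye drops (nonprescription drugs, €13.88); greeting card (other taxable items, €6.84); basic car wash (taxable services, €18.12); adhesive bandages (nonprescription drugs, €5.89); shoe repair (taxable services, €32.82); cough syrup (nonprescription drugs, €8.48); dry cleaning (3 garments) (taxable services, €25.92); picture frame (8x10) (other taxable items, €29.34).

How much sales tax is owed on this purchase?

Bottle of merlot €23.20: alcoholic beverages → 8% + 2.75% city = 10.75% → €2.49
Eye drops €13.88: nonprescription drugs → 7.5% + 1.25% city = 8.75% → €1.21
Greeting card €6.84: other taxable items → 4% + 0% city = 4% → €0.27
Basic car wash €18.12: taxable services → 6.25% + 2.5% city = 8.75% → €1.59
Adhesive bandages €5.89: nonprescription drugs → 7.5% + 1.25% city = 8.75% → €0.52
Shoe repair €32.82: taxable services → 6.25% + 2.5% city = 8.75% → €2.87
Cough syrup €8.48: nonprescription drugs → 7.5% + 1.25% city = 8.75% → €0.74
Dry cleaning (3 garments) €25.92: taxable services → 6.25% + 2.5% city = 8.75% → €2.27
Picture frame (8x10) €29.34: other taxable items → 4% + 0% city = 4% → €1.17
Total tax = €2.49 + €1.21 + €0.27 + €1.59 + €0.52 + €2.87 + €0.74 + €2.27 + €1.17 = €13.13

€13.13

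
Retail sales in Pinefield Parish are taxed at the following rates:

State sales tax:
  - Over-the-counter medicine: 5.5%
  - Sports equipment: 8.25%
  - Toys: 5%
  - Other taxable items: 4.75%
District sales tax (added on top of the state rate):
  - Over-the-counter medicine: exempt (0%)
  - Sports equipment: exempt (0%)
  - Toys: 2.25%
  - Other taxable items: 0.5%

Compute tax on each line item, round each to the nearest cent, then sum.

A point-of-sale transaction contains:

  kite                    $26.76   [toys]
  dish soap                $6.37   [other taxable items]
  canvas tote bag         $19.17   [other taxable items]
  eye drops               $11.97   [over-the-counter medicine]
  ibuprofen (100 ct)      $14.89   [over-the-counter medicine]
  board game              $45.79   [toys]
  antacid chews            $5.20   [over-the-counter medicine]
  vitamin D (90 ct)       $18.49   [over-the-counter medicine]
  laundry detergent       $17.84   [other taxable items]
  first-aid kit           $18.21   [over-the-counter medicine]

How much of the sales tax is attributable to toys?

$5.26

Kite $26.76: toys → 5% + 2.25% district = 7.25% → $1.94
Board game $45.79: toys → 5% + 2.25% district = 7.25% → $3.32
Tax on toys = $1.94 + $3.32 = $5.26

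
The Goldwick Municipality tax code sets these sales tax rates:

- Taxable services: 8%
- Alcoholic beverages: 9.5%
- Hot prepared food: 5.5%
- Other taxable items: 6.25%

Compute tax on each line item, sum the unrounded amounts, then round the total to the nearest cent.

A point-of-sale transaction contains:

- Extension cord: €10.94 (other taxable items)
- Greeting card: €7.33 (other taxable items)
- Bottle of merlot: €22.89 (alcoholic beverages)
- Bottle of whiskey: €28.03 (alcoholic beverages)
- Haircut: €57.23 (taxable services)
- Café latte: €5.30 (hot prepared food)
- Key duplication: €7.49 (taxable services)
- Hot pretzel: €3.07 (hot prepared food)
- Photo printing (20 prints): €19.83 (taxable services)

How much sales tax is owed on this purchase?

Extension cord €10.94: other taxable items → 6.25% → €0.68375
Greeting card €7.33: other taxable items → 6.25% → €0.458125
Bottle of merlot €22.89: alcoholic beverages → 9.5% → €2.17455
Bottle of whiskey €28.03: alcoholic beverages → 9.5% → €2.66285
Haircut €57.23: taxable services → 8% → €4.5784
Café latte €5.30: hot prepared food → 5.5% → €0.2915
Key duplication €7.49: taxable services → 8% → €0.5992
Hot pretzel €3.07: hot prepared food → 5.5% → €0.16885
Photo printing (20 prints) €19.83: taxable services → 8% → €1.5864
Unrounded tax sum = €13.203625 → €13.20

€13.20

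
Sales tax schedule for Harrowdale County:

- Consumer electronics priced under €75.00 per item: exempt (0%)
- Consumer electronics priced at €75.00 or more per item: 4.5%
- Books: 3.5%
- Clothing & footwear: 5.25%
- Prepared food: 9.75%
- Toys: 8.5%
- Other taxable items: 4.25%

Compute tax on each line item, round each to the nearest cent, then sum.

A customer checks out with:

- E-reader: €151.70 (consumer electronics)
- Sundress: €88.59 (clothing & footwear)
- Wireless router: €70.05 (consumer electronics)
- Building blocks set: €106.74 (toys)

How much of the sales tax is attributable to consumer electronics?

E-reader €151.70: consumer electronics, €75.00 or more → 4.5% → €6.83
Wireless router €70.05: consumer electronics, under €75.00 → 0% → €0.00
Tax on consumer electronics = €6.83 + €0.00 = €6.83

€6.83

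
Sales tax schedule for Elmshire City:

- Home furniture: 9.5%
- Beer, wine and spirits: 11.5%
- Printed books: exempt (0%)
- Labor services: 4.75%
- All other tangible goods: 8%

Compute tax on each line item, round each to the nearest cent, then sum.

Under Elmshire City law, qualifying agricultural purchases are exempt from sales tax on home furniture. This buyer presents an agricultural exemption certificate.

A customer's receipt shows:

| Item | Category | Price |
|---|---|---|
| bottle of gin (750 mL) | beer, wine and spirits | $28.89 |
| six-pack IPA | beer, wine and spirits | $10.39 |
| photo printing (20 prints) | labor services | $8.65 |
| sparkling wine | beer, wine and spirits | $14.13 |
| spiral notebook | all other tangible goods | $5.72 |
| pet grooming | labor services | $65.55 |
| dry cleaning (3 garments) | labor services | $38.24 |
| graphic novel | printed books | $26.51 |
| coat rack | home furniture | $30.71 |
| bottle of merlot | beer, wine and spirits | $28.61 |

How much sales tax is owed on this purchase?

$15.22

Bottle of gin (750 mL) $28.89: beer, wine and spirits → 11.5% → $3.32
Six-pack IPA $10.39: beer, wine and spirits → 11.5% → $1.19
Photo printing (20 prints) $8.65: labor services → 4.75% → $0.41
Sparkling wine $14.13: beer, wine and spirits → 11.5% → $1.62
Spiral notebook $5.72: all other tangible goods → 8% → $0.46
Pet grooming $65.55: labor services → 4.75% → $3.11
Dry cleaning (3 garments) $38.24: labor services → 4.75% → $1.82
Graphic novel $26.51: printed books → 0% → $0.00
Coat rack $30.71: home furniture, buyer-exempt → 0% → $0.00
Bottle of merlot $28.61: beer, wine and spirits → 11.5% → $3.29
Total tax = $3.32 + $1.19 + $0.41 + $1.62 + $0.46 + $3.11 + $1.82 + $3.29 = $15.22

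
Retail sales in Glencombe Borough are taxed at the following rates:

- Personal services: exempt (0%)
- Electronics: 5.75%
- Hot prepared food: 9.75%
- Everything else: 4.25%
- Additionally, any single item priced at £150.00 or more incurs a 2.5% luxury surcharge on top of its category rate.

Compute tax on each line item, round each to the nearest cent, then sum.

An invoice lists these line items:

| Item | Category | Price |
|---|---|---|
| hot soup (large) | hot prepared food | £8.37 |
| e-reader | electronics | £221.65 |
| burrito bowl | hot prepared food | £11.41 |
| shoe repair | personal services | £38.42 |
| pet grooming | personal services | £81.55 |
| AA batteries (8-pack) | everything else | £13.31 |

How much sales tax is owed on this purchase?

Hot soup (large) £8.37: hot prepared food → 9.75% → £0.82
E-reader £221.65: electronics → 5.75% + 2.5% surcharge = 8.25% → £18.29
Burrito bowl £11.41: hot prepared food → 9.75% → £1.11
Shoe repair £38.42: personal services → 0% → £0.00
Pet grooming £81.55: personal services → 0% → £0.00
AA batteries (8-pack) £13.31: everything else → 4.25% → £0.57
Total tax = £0.82 + £18.29 + £1.11 + £0.57 = £20.79

£20.79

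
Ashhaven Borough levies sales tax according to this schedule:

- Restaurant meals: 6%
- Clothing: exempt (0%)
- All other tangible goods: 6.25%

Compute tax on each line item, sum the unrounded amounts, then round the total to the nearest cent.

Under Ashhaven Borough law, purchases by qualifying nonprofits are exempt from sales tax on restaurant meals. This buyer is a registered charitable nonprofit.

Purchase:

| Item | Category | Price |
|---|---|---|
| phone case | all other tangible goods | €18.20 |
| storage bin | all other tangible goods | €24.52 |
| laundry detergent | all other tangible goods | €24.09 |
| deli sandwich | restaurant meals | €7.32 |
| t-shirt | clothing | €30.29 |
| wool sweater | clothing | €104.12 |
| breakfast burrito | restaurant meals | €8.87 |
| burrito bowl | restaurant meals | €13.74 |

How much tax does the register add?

€4.18

Phone case €18.20: all other tangible goods → 6.25% → €1.1375
Storage bin €24.52: all other tangible goods → 6.25% → €1.5325
Laundry detergent €24.09: all other tangible goods → 6.25% → €1.505625
Deli sandwich €7.32: restaurant meals, buyer-exempt → 0% → €0.00
T-shirt €30.29: clothing → 0% → €0.00
Wool sweater €104.12: clothing → 0% → €0.00
Breakfast burrito €8.87: restaurant meals, buyer-exempt → 0% → €0.00
Burrito bowl €13.74: restaurant meals, buyer-exempt → 0% → €0.00
Unrounded tax sum = €4.175625 → €4.18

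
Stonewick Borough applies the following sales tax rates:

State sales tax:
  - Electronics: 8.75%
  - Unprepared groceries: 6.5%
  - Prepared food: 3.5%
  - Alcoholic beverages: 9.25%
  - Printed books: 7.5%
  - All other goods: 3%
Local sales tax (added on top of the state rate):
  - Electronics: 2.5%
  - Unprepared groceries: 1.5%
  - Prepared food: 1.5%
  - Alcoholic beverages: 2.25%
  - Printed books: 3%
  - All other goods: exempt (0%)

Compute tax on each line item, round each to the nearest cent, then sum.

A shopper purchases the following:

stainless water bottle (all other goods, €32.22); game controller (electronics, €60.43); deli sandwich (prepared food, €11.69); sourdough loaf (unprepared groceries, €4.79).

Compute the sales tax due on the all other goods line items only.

€0.97

Stainless water bottle €32.22: all other goods → 3% + 0% local = 3% → €0.97
Tax on all other goods = €0.97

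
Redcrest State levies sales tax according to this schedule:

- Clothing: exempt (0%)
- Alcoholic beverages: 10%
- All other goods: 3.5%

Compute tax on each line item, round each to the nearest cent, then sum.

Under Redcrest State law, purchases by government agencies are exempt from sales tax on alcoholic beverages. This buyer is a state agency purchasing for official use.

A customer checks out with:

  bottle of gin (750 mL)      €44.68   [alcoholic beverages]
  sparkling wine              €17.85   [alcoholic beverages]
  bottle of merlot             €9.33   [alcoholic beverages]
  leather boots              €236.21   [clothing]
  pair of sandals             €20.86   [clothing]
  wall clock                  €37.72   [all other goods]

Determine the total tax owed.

€1.32

Bottle of gin (750 mL) €44.68: alcoholic beverages, buyer-exempt → 0% → €0.00
Sparkling wine €17.85: alcoholic beverages, buyer-exempt → 0% → €0.00
Bottle of merlot €9.33: alcoholic beverages, buyer-exempt → 0% → €0.00
Leather boots €236.21: clothing → 0% → €0.00
Pair of sandals €20.86: clothing → 0% → €0.00
Wall clock €37.72: all other goods → 3.5% → €1.32
Total tax = €1.32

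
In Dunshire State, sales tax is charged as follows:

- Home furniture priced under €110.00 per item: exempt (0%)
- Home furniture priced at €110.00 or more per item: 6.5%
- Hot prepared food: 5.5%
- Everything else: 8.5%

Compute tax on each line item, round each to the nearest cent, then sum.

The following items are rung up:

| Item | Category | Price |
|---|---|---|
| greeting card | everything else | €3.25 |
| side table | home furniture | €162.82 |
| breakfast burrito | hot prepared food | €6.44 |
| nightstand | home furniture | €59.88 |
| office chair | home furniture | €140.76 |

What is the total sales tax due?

€20.36

Greeting card €3.25: everything else → 8.5% → €0.28
Side table €162.82: home furniture, €110.00 or more → 6.5% → €10.58
Breakfast burrito €6.44: hot prepared food → 5.5% → €0.35
Nightstand €59.88: home furniture, under €110.00 → 0% → €0.00
Office chair €140.76: home furniture, €110.00 or more → 6.5% → €9.15
Total tax = €0.28 + €10.58 + €0.35 + €9.15 = €20.36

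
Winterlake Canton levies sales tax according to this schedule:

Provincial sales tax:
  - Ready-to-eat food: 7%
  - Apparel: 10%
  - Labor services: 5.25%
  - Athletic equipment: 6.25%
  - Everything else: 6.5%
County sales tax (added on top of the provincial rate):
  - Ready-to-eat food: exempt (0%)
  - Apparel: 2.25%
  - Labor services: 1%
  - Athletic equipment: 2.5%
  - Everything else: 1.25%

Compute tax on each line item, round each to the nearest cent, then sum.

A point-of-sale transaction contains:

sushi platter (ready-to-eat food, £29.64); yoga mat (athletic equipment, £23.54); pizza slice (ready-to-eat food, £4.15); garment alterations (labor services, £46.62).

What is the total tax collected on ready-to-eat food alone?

Sushi platter £29.64: ready-to-eat food → 7% + 0% county = 7% → £2.07
Pizza slice £4.15: ready-to-eat food → 7% + 0% county = 7% → £0.29
Tax on ready-to-eat food = £2.07 + £0.29 = £2.36

£2.36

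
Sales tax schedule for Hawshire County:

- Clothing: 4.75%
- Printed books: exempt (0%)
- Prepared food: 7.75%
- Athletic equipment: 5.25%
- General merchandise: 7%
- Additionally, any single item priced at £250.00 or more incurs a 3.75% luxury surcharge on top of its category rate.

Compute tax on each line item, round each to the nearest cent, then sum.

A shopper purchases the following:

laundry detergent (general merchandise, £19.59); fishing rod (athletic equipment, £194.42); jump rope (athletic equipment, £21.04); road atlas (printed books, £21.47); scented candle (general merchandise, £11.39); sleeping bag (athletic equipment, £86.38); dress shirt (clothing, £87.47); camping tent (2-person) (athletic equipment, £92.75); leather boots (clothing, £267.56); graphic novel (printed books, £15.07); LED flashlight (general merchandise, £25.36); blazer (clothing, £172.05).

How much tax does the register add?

£59.72

Laundry detergent £19.59: general merchandise → 7% → £1.37
Fishing rod £194.42: athletic equipment → 5.25% → £10.21
Jump rope £21.04: athletic equipment → 5.25% → £1.10
Road atlas £21.47: printed books → 0% → £0.00
Scented candle £11.39: general merchandise → 7% → £0.80
Sleeping bag £86.38: athletic equipment → 5.25% → £4.53
Dress shirt £87.47: clothing → 4.75% → £4.15
Camping tent (2-person) £92.75: athletic equipment → 5.25% → £4.87
Leather boots £267.56: clothing → 4.75% + 3.75% surcharge = 8.5% → £22.74
Graphic novel £15.07: printed books → 0% → £0.00
LED flashlight £25.36: general merchandise → 7% → £1.78
Blazer £172.05: clothing → 4.75% → £8.17
Total tax = £1.37 + £10.21 + £1.10 + £0.80 + £4.53 + £4.15 + £4.87 + £22.74 + £1.78 + £8.17 = £59.72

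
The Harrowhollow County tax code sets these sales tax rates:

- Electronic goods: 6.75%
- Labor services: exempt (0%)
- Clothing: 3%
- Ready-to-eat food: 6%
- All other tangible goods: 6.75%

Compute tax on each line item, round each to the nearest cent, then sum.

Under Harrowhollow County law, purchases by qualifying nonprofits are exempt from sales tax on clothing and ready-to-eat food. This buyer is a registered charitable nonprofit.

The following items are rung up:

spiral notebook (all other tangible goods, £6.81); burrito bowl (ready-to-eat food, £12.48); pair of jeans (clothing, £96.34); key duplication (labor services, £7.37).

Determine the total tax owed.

£0.46

Spiral notebook £6.81: all other tangible goods → 6.75% → £0.46
Burrito bowl £12.48: ready-to-eat food, buyer-exempt → 0% → £0.00
Pair of jeans £96.34: clothing, buyer-exempt → 0% → £0.00
Key duplication £7.37: labor services → 0% → £0.00
Total tax = £0.46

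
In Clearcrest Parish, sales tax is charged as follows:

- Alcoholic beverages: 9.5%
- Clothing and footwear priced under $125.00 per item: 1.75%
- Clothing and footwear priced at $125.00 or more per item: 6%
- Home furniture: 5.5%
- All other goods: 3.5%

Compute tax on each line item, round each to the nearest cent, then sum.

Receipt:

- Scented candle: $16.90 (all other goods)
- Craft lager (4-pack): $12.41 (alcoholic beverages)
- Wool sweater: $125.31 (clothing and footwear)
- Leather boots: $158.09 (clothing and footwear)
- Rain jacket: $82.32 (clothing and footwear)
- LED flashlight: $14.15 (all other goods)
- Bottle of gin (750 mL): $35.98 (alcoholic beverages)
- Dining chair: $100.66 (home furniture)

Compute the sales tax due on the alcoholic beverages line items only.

Craft lager (4-pack) $12.41: alcoholic beverages → 9.5% → $1.18
Bottle of gin (750 mL) $35.98: alcoholic beverages → 9.5% → $3.42
Tax on alcoholic beverages = $1.18 + $3.42 = $4.60

$4.60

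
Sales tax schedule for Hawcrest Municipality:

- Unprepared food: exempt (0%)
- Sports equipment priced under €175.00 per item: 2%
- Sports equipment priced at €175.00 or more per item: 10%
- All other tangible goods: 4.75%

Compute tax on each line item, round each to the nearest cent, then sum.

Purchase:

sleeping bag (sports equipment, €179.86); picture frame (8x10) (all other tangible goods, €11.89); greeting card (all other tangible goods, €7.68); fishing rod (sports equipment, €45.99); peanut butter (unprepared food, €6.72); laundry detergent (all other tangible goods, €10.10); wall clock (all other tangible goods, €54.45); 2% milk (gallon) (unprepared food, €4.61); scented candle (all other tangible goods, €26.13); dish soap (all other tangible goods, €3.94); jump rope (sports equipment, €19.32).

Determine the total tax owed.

Sleeping bag €179.86: sports equipment, €175.00 or more → 10% → €17.99
Picture frame (8x10) €11.89: all other tangible goods → 4.75% → €0.56
Greeting card €7.68: all other tangible goods → 4.75% → €0.36
Fishing rod €45.99: sports equipment, under €175.00 → 2% → €0.92
Peanut butter €6.72: unprepared food → 0% → €0.00
Laundry detergent €10.10: all other tangible goods → 4.75% → €0.48
Wall clock €54.45: all other tangible goods → 4.75% → €2.59
2% milk (gallon) €4.61: unprepared food → 0% → €0.00
Scented candle €26.13: all other tangible goods → 4.75% → €1.24
Dish soap €3.94: all other tangible goods → 4.75% → €0.19
Jump rope €19.32: sports equipment, under €175.00 → 2% → €0.39
Total tax = €17.99 + €0.56 + €0.36 + €0.92 + €0.48 + €2.59 + €1.24 + €0.19 + €0.39 = €24.72

€24.72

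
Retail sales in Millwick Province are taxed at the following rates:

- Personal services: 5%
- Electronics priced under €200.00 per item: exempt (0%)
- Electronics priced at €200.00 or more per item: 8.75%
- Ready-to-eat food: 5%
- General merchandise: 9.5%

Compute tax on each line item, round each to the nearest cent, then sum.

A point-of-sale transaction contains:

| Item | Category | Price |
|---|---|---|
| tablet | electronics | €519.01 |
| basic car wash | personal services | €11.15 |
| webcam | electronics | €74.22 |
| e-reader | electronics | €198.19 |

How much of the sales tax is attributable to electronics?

€45.41

Tablet €519.01: electronics, €200.00 or more → 8.75% → €45.41
Webcam €74.22: electronics, under €200.00 → 0% → €0.00
E-reader €198.19: electronics, under €200.00 → 0% → €0.00
Tax on electronics = €45.41 + €0.00 + €0.00 = €45.41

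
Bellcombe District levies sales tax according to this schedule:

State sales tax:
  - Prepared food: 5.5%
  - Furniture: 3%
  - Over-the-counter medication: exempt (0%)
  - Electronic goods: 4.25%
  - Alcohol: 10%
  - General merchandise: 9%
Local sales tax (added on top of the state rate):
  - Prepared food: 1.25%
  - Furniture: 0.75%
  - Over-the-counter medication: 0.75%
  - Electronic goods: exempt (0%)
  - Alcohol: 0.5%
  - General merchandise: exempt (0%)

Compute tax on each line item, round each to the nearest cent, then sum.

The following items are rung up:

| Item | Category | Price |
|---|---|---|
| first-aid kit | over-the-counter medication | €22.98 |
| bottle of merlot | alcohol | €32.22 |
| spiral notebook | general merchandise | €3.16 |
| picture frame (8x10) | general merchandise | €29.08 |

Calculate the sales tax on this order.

First-aid kit €22.98: over-the-counter medication → 0% + 0.75% local = 0.75% → €0.17
Bottle of merlot €32.22: alcohol → 10% + 0.5% local = 10.5% → €3.38
Spiral notebook €3.16: general merchandise → 9% + 0% local = 9% → €0.28
Picture frame (8x10) €29.08: general merchandise → 9% + 0% local = 9% → €2.62
Total tax = €0.17 + €3.38 + €0.28 + €2.62 = €6.45

€6.45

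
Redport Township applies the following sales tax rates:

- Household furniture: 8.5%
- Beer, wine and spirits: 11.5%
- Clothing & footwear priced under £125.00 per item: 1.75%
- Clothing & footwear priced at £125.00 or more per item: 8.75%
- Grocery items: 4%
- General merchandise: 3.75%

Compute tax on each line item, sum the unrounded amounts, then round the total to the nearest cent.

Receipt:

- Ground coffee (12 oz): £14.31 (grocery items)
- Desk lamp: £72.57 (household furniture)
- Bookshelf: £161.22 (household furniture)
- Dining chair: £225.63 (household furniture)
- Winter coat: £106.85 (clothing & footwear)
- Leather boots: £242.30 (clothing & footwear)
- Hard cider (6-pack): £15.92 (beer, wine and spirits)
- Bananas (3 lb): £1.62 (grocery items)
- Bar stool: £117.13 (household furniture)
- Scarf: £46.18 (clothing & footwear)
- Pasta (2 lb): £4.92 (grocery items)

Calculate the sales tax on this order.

£75.55

Ground coffee (12 oz) £14.31: grocery items → 4% → £0.5724
Desk lamp £72.57: household furniture → 8.5% → £6.16845
Bookshelf £161.22: household furniture → 8.5% → £13.7037
Dining chair £225.63: household furniture → 8.5% → £19.17855
Winter coat £106.85: clothing & footwear, under £125.00 → 1.75% → £1.869875
Leather boots £242.30: clothing & footwear, £125.00 or more → 8.75% → £21.20125
Hard cider (6-pack) £15.92: beer, wine and spirits → 11.5% → £1.8308
Bananas (3 lb) £1.62: grocery items → 4% → £0.0648
Bar stool £117.13: household furniture → 8.5% → £9.95605
Scarf £46.18: clothing & footwear, under £125.00 → 1.75% → £0.80815
Pasta (2 lb) £4.92: grocery items → 4% → £0.1968
Unrounded tax sum = £75.550825 → £75.55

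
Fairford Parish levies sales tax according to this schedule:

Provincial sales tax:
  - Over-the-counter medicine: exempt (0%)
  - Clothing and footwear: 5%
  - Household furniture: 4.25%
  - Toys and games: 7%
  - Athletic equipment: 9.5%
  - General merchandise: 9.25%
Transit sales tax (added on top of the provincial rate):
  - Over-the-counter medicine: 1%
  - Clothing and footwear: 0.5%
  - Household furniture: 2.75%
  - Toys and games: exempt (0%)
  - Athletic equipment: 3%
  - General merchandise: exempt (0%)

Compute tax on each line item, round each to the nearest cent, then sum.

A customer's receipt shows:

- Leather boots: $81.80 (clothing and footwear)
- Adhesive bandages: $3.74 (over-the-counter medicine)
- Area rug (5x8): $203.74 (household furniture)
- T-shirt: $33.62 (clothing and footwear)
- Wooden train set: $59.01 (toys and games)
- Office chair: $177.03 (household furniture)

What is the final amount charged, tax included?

$596.11

Leather boots $81.80: clothing and footwear → 5% + 0.5% transit = 5.5% → $4.50
Adhesive bandages $3.74: over-the-counter medicine → 0% + 1% transit = 1% → $0.04
Area rug (5x8) $203.74: household furniture → 4.25% + 2.75% transit = 7% → $14.26
T-shirt $33.62: clothing and footwear → 5% + 0.5% transit = 5.5% → $1.85
Wooden train set $59.01: toys and games → 7% + 0% transit = 7% → $4.13
Office chair $177.03: household furniture → 4.25% + 2.75% transit = 7% → $12.39
Subtotal = $558.94; tax = $37.17; total due = $596.11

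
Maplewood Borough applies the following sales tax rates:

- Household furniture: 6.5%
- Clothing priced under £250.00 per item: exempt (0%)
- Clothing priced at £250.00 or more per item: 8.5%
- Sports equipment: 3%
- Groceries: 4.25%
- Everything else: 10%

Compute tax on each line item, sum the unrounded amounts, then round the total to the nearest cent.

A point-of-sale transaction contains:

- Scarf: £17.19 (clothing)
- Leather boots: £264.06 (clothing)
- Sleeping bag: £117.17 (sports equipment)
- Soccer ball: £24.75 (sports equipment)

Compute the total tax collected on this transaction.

£26.70

Scarf £17.19: clothing, under £250.00 → 0% → £0.00
Leather boots £264.06: clothing, £250.00 or more → 8.5% → £22.4451
Sleeping bag £117.17: sports equipment → 3% → £3.5151
Soccer ball £24.75: sports equipment → 3% → £0.7425
Unrounded tax sum = £26.7027 → £26.70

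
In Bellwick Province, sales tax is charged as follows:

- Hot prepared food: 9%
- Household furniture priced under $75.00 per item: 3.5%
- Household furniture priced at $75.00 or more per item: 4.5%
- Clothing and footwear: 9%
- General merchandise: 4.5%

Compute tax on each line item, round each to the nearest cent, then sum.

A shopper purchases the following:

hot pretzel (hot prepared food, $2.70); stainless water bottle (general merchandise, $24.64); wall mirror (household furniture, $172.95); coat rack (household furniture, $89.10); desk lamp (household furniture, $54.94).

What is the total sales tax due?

$15.06

Hot pretzel $2.70: hot prepared food → 9% → $0.24
Stainless water bottle $24.64: general merchandise → 4.5% → $1.11
Wall mirror $172.95: household furniture, $75.00 or more → 4.5% → $7.78
Coat rack $89.10: household furniture, $75.00 or more → 4.5% → $4.01
Desk lamp $54.94: household furniture, under $75.00 → 3.5% → $1.92
Total tax = $0.24 + $1.11 + $7.78 + $4.01 + $1.92 = $15.06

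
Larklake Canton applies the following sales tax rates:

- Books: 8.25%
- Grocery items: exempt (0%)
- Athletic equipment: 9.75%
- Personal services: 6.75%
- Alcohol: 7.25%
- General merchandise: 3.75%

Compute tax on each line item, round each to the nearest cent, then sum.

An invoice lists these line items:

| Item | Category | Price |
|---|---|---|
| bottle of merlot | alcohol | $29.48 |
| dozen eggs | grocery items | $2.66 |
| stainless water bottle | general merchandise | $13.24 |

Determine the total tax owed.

$2.64

Bottle of merlot $29.48: alcohol → 7.25% → $2.14
Dozen eggs $2.66: grocery items → 0% → $0.00
Stainless water bottle $13.24: general merchandise → 3.75% → $0.50
Total tax = $2.14 + $0.50 = $2.64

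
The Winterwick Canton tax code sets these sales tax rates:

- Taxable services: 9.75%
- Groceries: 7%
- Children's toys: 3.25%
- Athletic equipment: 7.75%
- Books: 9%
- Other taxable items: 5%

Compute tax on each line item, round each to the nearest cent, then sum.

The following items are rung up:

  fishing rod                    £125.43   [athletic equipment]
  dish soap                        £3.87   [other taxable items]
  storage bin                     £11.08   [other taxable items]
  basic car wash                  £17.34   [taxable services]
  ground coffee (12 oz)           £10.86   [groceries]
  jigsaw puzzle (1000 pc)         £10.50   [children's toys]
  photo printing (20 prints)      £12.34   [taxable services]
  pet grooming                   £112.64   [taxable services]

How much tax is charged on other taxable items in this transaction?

Dish soap £3.87: other taxable items → 5% → £0.19
Storage bin £11.08: other taxable items → 5% → £0.55
Tax on other taxable items = £0.19 + £0.55 = £0.74

£0.74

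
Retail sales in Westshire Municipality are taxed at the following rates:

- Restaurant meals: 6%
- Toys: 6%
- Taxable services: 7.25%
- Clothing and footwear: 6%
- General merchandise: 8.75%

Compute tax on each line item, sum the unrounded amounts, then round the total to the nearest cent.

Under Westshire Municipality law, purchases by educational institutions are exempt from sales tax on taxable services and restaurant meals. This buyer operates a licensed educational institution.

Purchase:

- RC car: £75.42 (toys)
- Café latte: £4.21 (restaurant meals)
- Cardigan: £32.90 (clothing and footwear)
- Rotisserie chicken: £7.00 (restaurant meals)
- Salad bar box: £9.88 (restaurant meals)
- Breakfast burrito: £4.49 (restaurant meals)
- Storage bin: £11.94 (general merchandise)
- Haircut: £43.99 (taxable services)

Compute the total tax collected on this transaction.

£7.54

RC car £75.42: toys → 6% → £4.5252
Café latte £4.21: restaurant meals, buyer-exempt → 0% → £0.00
Cardigan £32.90: clothing and footwear → 6% → £1.974
Rotisserie chicken £7.00: restaurant meals, buyer-exempt → 0% → £0.00
Salad bar box £9.88: restaurant meals, buyer-exempt → 0% → £0.00
Breakfast burrito £4.49: restaurant meals, buyer-exempt → 0% → £0.00
Storage bin £11.94: general merchandise → 8.75% → £1.04475
Haircut £43.99: taxable services, buyer-exempt → 0% → £0.00
Unrounded tax sum = £7.54395 → £7.54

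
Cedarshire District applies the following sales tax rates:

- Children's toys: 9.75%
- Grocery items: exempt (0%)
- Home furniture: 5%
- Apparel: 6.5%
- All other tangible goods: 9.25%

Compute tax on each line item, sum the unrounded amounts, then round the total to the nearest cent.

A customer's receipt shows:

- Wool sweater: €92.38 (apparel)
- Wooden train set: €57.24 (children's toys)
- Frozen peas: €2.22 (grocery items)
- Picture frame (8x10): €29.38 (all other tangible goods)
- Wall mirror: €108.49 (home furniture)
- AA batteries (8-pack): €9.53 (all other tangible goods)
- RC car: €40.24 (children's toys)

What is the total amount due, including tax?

€364.01

Wool sweater €92.38: apparel → 6.5% → €6.0047
Wooden train set €57.24: children's toys → 9.75% → €5.5809
Frozen peas €2.22: grocery items → 0% → €0.00
Picture frame (8x10) €29.38: all other tangible goods → 9.25% → €2.71765
Wall mirror €108.49: home furniture → 5% → €5.4245
AA batteries (8-pack) €9.53: all other tangible goods → 9.25% → €0.881525
RC car €40.24: children's toys → 9.75% → €3.9234
Subtotal = €339.48; unrounded tax = €24.532675 → €24.53; total due = €364.01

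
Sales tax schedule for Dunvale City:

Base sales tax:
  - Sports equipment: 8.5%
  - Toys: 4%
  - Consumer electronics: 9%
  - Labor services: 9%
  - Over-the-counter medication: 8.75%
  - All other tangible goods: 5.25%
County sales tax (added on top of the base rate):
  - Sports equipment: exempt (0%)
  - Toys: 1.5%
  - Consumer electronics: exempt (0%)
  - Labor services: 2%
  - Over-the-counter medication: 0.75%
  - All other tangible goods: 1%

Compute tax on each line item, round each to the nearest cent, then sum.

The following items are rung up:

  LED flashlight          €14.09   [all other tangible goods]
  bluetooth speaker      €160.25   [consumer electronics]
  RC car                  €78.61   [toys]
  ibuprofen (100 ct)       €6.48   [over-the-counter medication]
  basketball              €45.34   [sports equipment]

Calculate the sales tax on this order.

€24.09

LED flashlight €14.09: all other tangible goods → 5.25% + 1% county = 6.25% → €0.88
Bluetooth speaker €160.25: consumer electronics → 9% + 0% county = 9% → €14.42
RC car €78.61: toys → 4% + 1.5% county = 5.5% → €4.32
Ibuprofen (100 ct) €6.48: over-the-counter medication → 8.75% + 0.75% county = 9.5% → €0.62
Basketball €45.34: sports equipment → 8.5% + 0% county = 8.5% → €3.85
Total tax = €0.88 + €14.42 + €4.32 + €0.62 + €3.85 = €24.09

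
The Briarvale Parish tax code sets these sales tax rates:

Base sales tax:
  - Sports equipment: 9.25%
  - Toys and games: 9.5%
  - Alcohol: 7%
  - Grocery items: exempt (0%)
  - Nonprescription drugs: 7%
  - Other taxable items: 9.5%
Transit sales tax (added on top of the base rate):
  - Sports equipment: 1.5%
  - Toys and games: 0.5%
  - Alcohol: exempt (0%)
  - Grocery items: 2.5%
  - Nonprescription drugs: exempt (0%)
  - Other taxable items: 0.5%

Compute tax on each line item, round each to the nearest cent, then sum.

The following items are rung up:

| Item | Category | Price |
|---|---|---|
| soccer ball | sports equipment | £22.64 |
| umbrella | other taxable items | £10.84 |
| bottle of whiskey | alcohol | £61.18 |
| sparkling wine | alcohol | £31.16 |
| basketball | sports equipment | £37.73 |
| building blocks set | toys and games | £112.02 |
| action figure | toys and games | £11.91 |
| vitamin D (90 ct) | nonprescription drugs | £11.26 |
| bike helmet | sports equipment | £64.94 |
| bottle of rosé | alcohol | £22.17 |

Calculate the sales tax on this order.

£35.74

Soccer ball £22.64: sports equipment → 9.25% + 1.5% transit = 10.75% → £2.43
Umbrella £10.84: other taxable items → 9.5% + 0.5% transit = 10% → £1.08
Bottle of whiskey £61.18: alcohol → 7% + 0% transit = 7% → £4.28
Sparkling wine £31.16: alcohol → 7% + 0% transit = 7% → £2.18
Basketball £37.73: sports equipment → 9.25% + 1.5% transit = 10.75% → £4.06
Building blocks set £112.02: toys and games → 9.5% + 0.5% transit = 10% → £11.20
Action figure £11.91: toys and games → 9.5% + 0.5% transit = 10% → £1.19
Vitamin D (90 ct) £11.26: nonprescription drugs → 7% + 0% transit = 7% → £0.79
Bike helmet £64.94: sports equipment → 9.25% + 1.5% transit = 10.75% → £6.98
Bottle of rosé £22.17: alcohol → 7% + 0% transit = 7% → £1.55
Total tax = £2.43 + £1.08 + £4.28 + £2.18 + £4.06 + £11.20 + £1.19 + £0.79 + £6.98 + £1.55 = £35.74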